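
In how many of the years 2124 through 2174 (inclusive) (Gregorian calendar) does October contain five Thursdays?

October has 31 days; it has five Thursdays when Thursday falls among the first (month-length − 28) days — i.e. when October 1 is one of Thursday/Wednesday/Tuesday.
October 1 by year: 2124:Sun 2125:Mon 2126:Tue✓ 2127:Wed✓ 2128:Fri 2129:Sat 2130:Sun 2131:Mon 2132:Wed✓ 2133:Thu✓ 2134:Fri 2135:Sat 2136:Mon 2137:Tue✓ 2138:Wed✓ …(21 more)… 2160:Wed✓ 2161:Thu✓ 2162:Fri 2163:Sat 2164:Mon 2165:Tue✓ 2166:Wed✓ 2167:Thu✓ 2168:Sat 2169:Sun 2170:Mon 2171:Tue✓ 2172:Thu✓ 2173:Fri 2174:Sat
Years with five Thursdays: 2126, 2127, 2132, 2133, 2137, 2138, 2139, 2143, 2144, 2148, 2149, 2150, 2154, 2155, 2160, 2161, 2165, 2166, 2167, 2171, 2172 → 21.

21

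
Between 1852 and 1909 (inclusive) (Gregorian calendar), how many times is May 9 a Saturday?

9

Track May 9's weekday year by year (advancing +1, or +2 across a Feb 29):
  1852: Sun  1853: Mon (+1)  1854: Tue (+1)  1855: Wed (+1)  1856: Fri (+2)
  1857: Sat (+1) ✓  1858: Sun (+1)  1859: Mon (+1)  1860: Wed (+2)  1861: Thu (+1)
  1862: Fri (+1)  1863: Sat (+1) ✓  1864: Mon (+2)  1865: Tue (+1)  … (30 more years) …
  1896: Sat (+2) ✓  1897: Sun (+1)  1898: Mon (+1)  1899: Tue (+1)  1900: Wed (+1)
  1901: Thu (+1)  1902: Fri (+1)  1903: Sat (+1) ✓  1904: Mon (+2)  1905: Tue (+1)
  1906: Wed (+1)  1907: Thu (+1)  1908: Sat (+2) ✓  1909: Sun (+1)
Saturday years: 1857, 1863, 1868, 1874, 1885, 1891, 1896, 1903, 1908 — 9 in total.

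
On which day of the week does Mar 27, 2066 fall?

January 1, 2066 is a Friday.
March 27 is day 86 of the year, i.e. 85 days after Jan 1.
85 mod 7 = 1, so advance 1 weekday from Friday: Saturday.

Saturday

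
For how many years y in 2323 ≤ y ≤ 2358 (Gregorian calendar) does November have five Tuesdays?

10

November has 30 days; it has five Tuesdays when Tuesday falls among the first (month-length − 28) days — i.e. when November 1 is one of Tuesday/Monday.
November 1 by year: 2323:Thu 2324:Sat 2325:Sun 2326:Mon✓ 2327:Tue✓ 2328:Thu 2329:Fri 2330:Sat 2331:Sun 2332:Tue✓ 2333:Wed 2334:Thu 2335:Fri 2336:Sun 2337:Mon✓ …(6 more)… 2344:Wed 2345:Thu 2346:Fri 2347:Sat 2348:Mon✓ 2349:Tue✓ 2350:Wed 2351:Thu 2352:Sat 2353:Sun 2354:Mon✓ 2355:Tue✓ 2356:Thu 2357:Fri 2358:Sat
Years with five Tuesdays: 2326, 2327, 2332, 2337, 2338, 2343, 2348, 2349, 2354, 2355 → 10.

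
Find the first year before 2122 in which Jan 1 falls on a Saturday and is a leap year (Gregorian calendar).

2084

Jan 1 advances by 2 weekdays after a leap year and by 1 after a common year.
2122: Jan 1 is Thursday.
2121: Wednesday
2120: Monday (leap)
2119: Sunday
2118: Saturday
2117: Friday
2116: Wednesday (leap)
2115: Tuesday
2114: Monday
2113: Sunday
2112: Friday (leap)
2111: Thursday
2110: Wednesday
2109: Tuesday
2108: Sunday (leap)
2107: Saturday
2106: Friday
2105: Thursday
2104: Tuesday (leap)
2103: Monday
2102: Sunday
2101: Saturday
2100: Friday
2099: Thursday
2098: Wednesday
2097: Tuesday
2096: Sunday (leap)
2095: Saturday
2094: Friday
2093: Thursday
2092: Tuesday (leap)
2091: Monday
2090: Sunday
2089: Saturday
2088: Thursday (leap)
2087: Wednesday
2086: Tuesday
2085: Monday
2084: Saturday (leap)
2084 begins on a Saturday and is a leap year.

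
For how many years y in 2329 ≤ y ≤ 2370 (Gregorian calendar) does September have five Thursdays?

11

September has 30 days; it has five Thursdays when Thursday falls among the first (month-length − 28) days — i.e. when September 1 is one of Thursday/Wednesday.
September 1 by year: 2329:Sun 2330:Mon 2331:Tue 2332:Thu✓ 2333:Fri 2334:Sat 2335:Sun 2336:Tue 2337:Wed✓ 2338:Thu✓ 2339:Fri 2340:Sun 2341:Mon 2342:Tue 2343:Wed✓ …(12 more)… 2356:Sat 2357:Sun 2358:Mon 2359:Tue 2360:Thu✓ 2361:Fri 2362:Sat 2363:Sun 2364:Tue 2365:Wed✓ 2366:Thu✓ 2367:Fri 2368:Sun 2369:Mon 2370:Tue
Years with five Thursdays: 2332, 2337, 2338, 2343, 2348, 2349, 2354, 2355, 2360, 2365, 2366 → 11.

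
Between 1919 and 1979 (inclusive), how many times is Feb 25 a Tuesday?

Track Feb 25's weekday year by year (advancing +1, or +2 across a Feb 29):
  1919: Tue ✓  1920: Wed (+1)  1921: Fri (+2)  1922: Sat (+1)  1923: Sun (+1)
  1924: Mon (+1)  1925: Wed (+2)  1926: Thu (+1)  1927: Fri (+1)  1928: Sat (+1)
  1929: Mon (+2)  1930: Tue (+1) ✓  1931: Wed (+1)  1932: Thu (+1)  … (33 more years) …
  1966: Fri (+1)  1967: Sat (+1)  1968: Sun (+1)  1969: Tue (+2) ✓  1970: Wed (+1)
  1971: Thu (+1)  1972: Fri (+1)  1973: Sun (+2)  1974: Mon (+1)  1975: Tue (+1) ✓
  1976: Wed (+1)  1977: Fri (+2)  1978: Sat (+1)  1979: Sun (+1)
Tuesday years: 1919, 1930, 1936, 1941, 1947, 1958, 1964, 1969, 1975 — 9 in total.

9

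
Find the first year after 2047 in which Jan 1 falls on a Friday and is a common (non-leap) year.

2049

Jan 1 advances by 2 weekdays after a leap year and by 1 after a common year.
2047: Jan 1 is Tuesday.
2048: Wednesday (leap)
2049: Friday
2049 begins on a Friday and is a common year.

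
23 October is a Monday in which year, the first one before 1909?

From one year to the next, a fixed date's weekday advances by 1, or by 2 when a Feb 29 lies between the two dates.
1909: October 23 is Saturday.
1908: Friday (−1)
1907: Wednesday (−2)
1906: Tuesday (−1)
1905: Monday (−1)
23 October falls on a Monday in 1905.

1905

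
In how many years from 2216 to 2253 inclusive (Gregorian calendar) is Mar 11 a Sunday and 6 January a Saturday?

4

Check each year's weekday for Mar 11 and 6 January:
  2216: Mon/Sat  2217: Tue/Mon  2218: Wed/Tue  2219: Thu/Wed  2220: Sat/Thu  2221: Sun/Sat ✓  2222: Mon/Sun  2223: Tue/Mon  2224: Thu/Tue  2225: Fri/Thu  2226: Sat/Fri  2227: Sun/Sat ✓  2228: Tue/Sun  2229: Wed/Tue  …(10 more)…  2240: Wed/Mon  2241: Thu/Wed  2242: Fri/Thu  2243: Sat/Fri  2244: Mon/Sat  2245: Tue/Mon  2246: Wed/Tue  2247: Thu/Wed  2248: Sat/Thu  2249: Sun/Sat ✓  2250: Mon/Sun  2251: Tue/Mon  2252: Thu/Tue  2253: Fri/Thu
Both conditions hold in: 2221, 2227, 2238, 2249 — 4.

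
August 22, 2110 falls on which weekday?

January 1, 2110 is a Wednesday.
August 22 is day 234 of the year, i.e. 233 days after Jan 1.
233 mod 7 = 2, so advance 2 weekdays from Wednesday: Friday.

Friday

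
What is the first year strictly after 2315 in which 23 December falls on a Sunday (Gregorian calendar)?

From one year to the next, a fixed date's weekday advances by 1, or by 2 when a Feb 29 lies between the two dates.
2315: December 23 is Thursday.
2316: Saturday (+2)
2317: Sunday (+1)
23 December falls on a Sunday in 2317.

2317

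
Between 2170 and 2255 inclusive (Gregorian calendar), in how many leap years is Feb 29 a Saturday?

Leap years in 2170–2255: 20 of them.
Feb 29 weekday advances by 5 (mod 7) from one leap year to the next four years later (or differs when a century non-leap intervenes).
Leap-day weekdays: 2172:Sat✓ 2176:Thu 2180:Tue 2184:Sun 2188:Fri 2192:Wed 2196:Mon 2204:Wed 2208:Mon 2212:Sat✓ 2216:Thu 2220:Tue 2224:Sun 2228:Fri 2232:Wed 2236:Mon 2240:Sat✓ 2244:Thu 2248:Tue 2252:Sun
Saturday: 2172, 2212, 2240 → 3.

3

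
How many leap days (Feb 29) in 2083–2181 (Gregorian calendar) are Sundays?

3

Leap years in 2083–2181: 24 of them.
Feb 29 weekday advances by 5 (mod 7) from one leap year to the next four years later (or differs when a century non-leap intervenes).
Leap-day weekdays: 2084:Tue 2088:Sun✓ 2092:Fri 2096:Wed 2104:Fri 2108:Wed 2112:Mon 2116:Sat 2120:Thu 2124:Tue 2128:Sun✓ 2132:Fri 2136:Wed 2140:Mon 2144:Sat 2148:Thu 2152:Tue 2156:Sun✓ 2160:Fri 2164:Wed 2168:Mon 2172:Sat 2176:Thu 2180:Tue
Sunday: 2088, 2128, 2156 → 3.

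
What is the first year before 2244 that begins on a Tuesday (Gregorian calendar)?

Jan 1 advances by 2 weekdays after a leap year and by 1 after a common year.
2244: Jan 1 is Monday (leap).
2243: Sunday
2242: Saturday
2241: Friday
2240: Wednesday (leap)
2239: Tuesday
2239 begins on a Tuesday

2239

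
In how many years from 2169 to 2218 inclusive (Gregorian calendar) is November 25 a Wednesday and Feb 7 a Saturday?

6

Check each year's weekday for November 25 and Feb 7:
  2169: Sat/Tue  2170: Sun/Wed  2171: Mon/Thu  2172: Wed/Fri  2173: Thu/Sun  2174: Fri/Mon  2175: Sat/Tue  2176: Mon/Wed  2177: Tue/Fri  2178: Wed/Sat ✓  2179: Thu/Sun  2180: Sat/Mon  2181: Sun/Wed  2182: Mon/Thu  …(22 more)…  2205: Mon/Thu  2206: Tue/Fri  2207: Wed/Sat ✓  2208: Fri/Sun  2209: Sat/Tue  2210: Sun/Wed  2211: Mon/Thu  2212: Wed/Fri  2213: Thu/Sun  2214: Fri/Mon  2215: Sat/Tue  2216: Mon/Wed  2217: Tue/Fri  2218: Wed/Sat ✓
Both conditions hold in: 2178, 2189, 2195, 2201, 2207, 2218 — 6.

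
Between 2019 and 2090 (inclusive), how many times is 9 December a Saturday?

11

Track 9 December's weekday year by year (advancing +1, or +2 across a Feb 29):
  2019: Mon  2020: Wed (+2)  2021: Thu (+1)  2022: Fri (+1)  2023: Sat (+1) ✓
  2024: Mon (+2)  2025: Tue (+1)  2026: Wed (+1)  2027: Thu (+1)  2028: Sat (+2) ✓
  2029: Sun (+1)  2030: Mon (+1)  2031: Tue (+1)  2032: Thu (+2)  … (44 more years) …
  2077: Thu (+1)  2078: Fri (+1)  2079: Sat (+1) ✓  2080: Mon (+2)  2081: Tue (+1)
  2082: Wed (+1)  2083: Thu (+1)  2084: Sat (+2) ✓  2085: Sun (+1)  2086: Mon (+1)
  2087: Tue (+1)  2088: Thu (+2)  2089: Fri (+1)  2090: Sat (+1) ✓
Saturday years: 2023, 2028, 2034, 2045, 2051, 2056, 2062, 2073, 2079, 2084, 2090 — 11 in total.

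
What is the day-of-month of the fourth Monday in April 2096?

April 1, 2096 is a Sunday, so the first Monday is the 2nd.
The fourth Monday is 2 + 21 = 23.

23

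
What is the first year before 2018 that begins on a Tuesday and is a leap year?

Jan 1 advances by 2 weekdays after a leap year and by 1 after a common year.
2018: Jan 1 is Monday.
2017: Sunday
2016: Friday (leap)
2015: Thursday
2014: Wednesday
2013: Tuesday
2012: Sunday (leap)
2011: Saturday
2010: Friday
2009: Thursday
2008: Tuesday (leap)
2008 begins on a Tuesday and is a leap year.

2008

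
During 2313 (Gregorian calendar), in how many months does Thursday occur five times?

A month of length L has five Thursdays iff its first Thursday is on day ≤ L−28 (so day 1–3 in a 31-day month, 1–2 in a 30-day month, day 1 in a leap February).
Checking each month of 2313: Jan starts Wed (31d) ✓; Feb starts Sat (28d); Mar starts Sat (31d); Apr starts Tue (30d); May starts Thu (31d) ✓; Jun starts Sun (30d); Jul starts Tue (31d) ✓; Aug starts Fri (31d); Sep starts Mon (30d); Oct starts Wed (31d) ✓; Nov starts Sat (30d); Dec starts Mon (31d).
Five-Thursday months: January, May, July, October → 4.

4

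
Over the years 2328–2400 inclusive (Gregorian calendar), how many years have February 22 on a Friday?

Track February 22's weekday year by year (advancing +1, or +2 across a Feb 29):
  2328: Wed  2329: Fri (+2) ✓  2330: Sat (+1)  2331: Sun (+1)  2332: Mon (+1)
  2333: Wed (+2)  2334: Thu (+1)  2335: Fri (+1) ✓  2336: Sat (+1)  2337: Mon (+2)
  2338: Tue (+1)  2339: Wed (+1)  2340: Thu (+1)  2341: Sat (+2)  … (45 more years) …
  2387: Sun (+1)  2388: Mon (+1)  2389: Wed (+2)  2390: Thu (+1)  2391: Fri (+1) ✓
  2392: Sat (+1)  2393: Mon (+2)  2394: Tue (+1)  2395: Wed (+1)  2396: Thu (+1)
  2397: Sat (+2)  2398: Sun (+1)  2399: Mon (+1)  2400: Tue (+1)
Friday years: 2329, 2335, 2346, 2352, 2357, 2363, 2374, 2380, 2385, 2391 — 10 in total.

10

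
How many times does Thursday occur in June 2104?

4

June 2104 has 30 days and begins on Sunday.
The first Thursday is June 5.
Thursdays fall on 5, 12, 19, 26 — that's 4.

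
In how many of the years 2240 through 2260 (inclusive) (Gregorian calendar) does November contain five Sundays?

November has 30 days; it has five Sundays when Sunday falls among the first (month-length − 28) days — i.e. when November 1 is one of Sunday/Saturday.
November 1 by year: 2240:Sun✓ 2241:Mon 2242:Tue 2243:Wed 2244:Fri 2245:Sat✓ 2246:Sun✓ 2247:Mon 2248:Wed 2249:Thu 2250:Fri 2251:Sat✓ 2252:Mon 2253:Tue 2254:Wed 2255:Thu 2256:Sat✓ 2257:Sun✓ 2258:Mon 2259:Tue 2260:Thu
Years with five Sundays: 2240, 2245, 2246, 2251, 2256, 2257 → 6.

6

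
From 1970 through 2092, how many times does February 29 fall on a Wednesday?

4

Leap years in 1970–2092: 31 of them.
Feb 29 weekday advances by 5 (mod 7) from one leap year to the next four years later (or differs when a century non-leap intervenes).
Leap-day weekdays: 1972:Tue 1976:Sun 1980:Fri 1984:Wed✓ 1988:Mon 1992:Sat 1996:Thu 2000:Tue 2004:Sun 2008:Fri 2012:Wed✓ 2016:Mon 2020:Sat …(5 more)… 2044:Mon 2048:Sat 2052:Thu 2056:Tue 2060:Sun 2064:Fri 2068:Wed✓ 2072:Mon 2076:Sat 2080:Thu 2084:Tue 2088:Sun 2092:Fri
Wednesday: 1984, 2012, 2040, 2068 → 4.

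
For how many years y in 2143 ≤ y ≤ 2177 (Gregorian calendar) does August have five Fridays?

August has 31 days; it has five Fridays when Friday falls among the first (month-length − 28) days — i.e. when August 1 is one of Friday/Thursday/Wednesday.
August 1 by year: 2143:Thu✓ 2144:Sat 2145:Sun 2146:Mon 2147:Tue 2148:Thu✓ 2149:Fri✓ 2150:Sat 2151:Sun 2152:Tue 2153:Wed✓ 2154:Thu✓ 2155:Fri✓ 2156:Sun 2157:Mon …(5 more)… 2163:Mon 2164:Wed✓ 2165:Thu✓ 2166:Fri✓ 2167:Sat 2168:Mon 2169:Tue 2170:Wed✓ 2171:Thu✓ 2172:Sat 2173:Sun 2174:Mon 2175:Tue 2176:Thu✓ 2177:Fri✓
Years with five Fridays: 2143, 2148, 2149, 2153, 2154, 2155, 2159, 2160, 2164, 2165, 2166, 2170, 2171, 2176, 2177 → 15.

15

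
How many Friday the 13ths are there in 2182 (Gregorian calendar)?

Check the 13th of each month of 2182: Jan 13: Sun, Feb 13: Wed, Mar 13: Wed, Apr 13: Sat, May 13: Mon, Jun 13: Thu, Jul 13: Sat, Aug 13: Tue, Sep 13: Fri, Oct 13: Sun, Nov 13: Wed, Dec 13: Fri.
Friday occurs in September, December — 2 months.

2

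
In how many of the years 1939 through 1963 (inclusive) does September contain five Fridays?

7

September has 30 days; it has five Fridays when Friday falls among the first (month-length − 28) days — i.e. when September 1 is one of Friday/Thursday.
September 1 by year: 1939:Fri✓ 1940:Sun 1941:Mon 1942:Tue 1943:Wed 1944:Fri✓ 1945:Sat 1946:Sun 1947:Mon 1948:Wed 1949:Thu✓ 1950:Fri✓ 1951:Sat 1952:Mon 1953:Tue 1954:Wed 1955:Thu✓ 1956:Sat 1957:Sun 1958:Mon 1959:Tue 1960:Thu✓ 1961:Fri✓ 1962:Sat 1963:Sun
Years with five Fridays: 1939, 1944, 1949, 1950, 1955, 1960, 1961 → 7.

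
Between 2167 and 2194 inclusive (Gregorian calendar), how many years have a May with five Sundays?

12

May has 31 days; it has five Sundays when Sunday falls among the first (month-length − 28) days — i.e. when May 1 is one of Sunday/Saturday/Friday.
May 1 by year: 2167:Fri✓ 2168:Sun✓ 2169:Mon 2170:Tue 2171:Wed 2172:Fri✓ 2173:Sat✓ 2174:Sun✓ 2175:Mon 2176:Wed 2177:Thu 2178:Fri✓ 2179:Sat✓ 2180:Mon 2181:Tue 2182:Wed 2183:Thu 2184:Sat✓ 2185:Sun✓ 2186:Mon 2187:Tue 2188:Thu 2189:Fri✓ 2190:Sat✓ 2191:Sun✓ 2192:Tue 2193:Wed 2194:Thu
Years with five Sundays: 2167, 2168, 2172, 2173, 2174, 2178, 2179, 2184, 2185, 2189, 2190, 2191 → 12.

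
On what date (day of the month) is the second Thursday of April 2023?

April 1, 2023 is a Saturday, so the first Thursday is the 6th.
The second Thursday is 6 + 7 = 13.

13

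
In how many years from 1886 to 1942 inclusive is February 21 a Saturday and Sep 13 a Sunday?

Check each year's weekday for February 21 and Sep 13:
  1886: Sun/Mon  1887: Mon/Tue  1888: Tue/Thu  1889: Thu/Fri  1890: Fri/Sat  1891: Sat/Sun ✓  1892: Sun/Tue  1893: Tue/Wed  1894: Wed/Thu  1895: Thu/Fri  1896: Fri/Sun  1897: Sun/Mon  1898: Mon/Tue  1899: Tue/Wed  …(29 more)…  1929: Thu/Fri  1930: Fri/Sat  1931: Sat/Sun ✓  1932: Sun/Tue  1933: Tue/Wed  1934: Wed/Thu  1935: Thu/Fri  1936: Fri/Sun  1937: Sun/Mon  1938: Mon/Tue  1939: Tue/Wed  1940: Wed/Fri  1941: Fri/Sat  1942: Sat/Sun ✓
Both conditions hold in: 1891, 1903, 1914, 1925, 1931, 1942 — 6.

6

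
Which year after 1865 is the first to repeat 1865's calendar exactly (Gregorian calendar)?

Two years share a calendar iff Jan 1 falls on the same weekday and both are leap or both are common. 1865: Jan 1 is Sunday, common year.
1866: Jan 1 Monday, common
1867: Jan 1 Tuesday, common
1868: Jan 1 Wednesday, leap
1869: Jan 1 Friday, common
1870: Jan 1 Saturday, common
1871: Jan 1 Sunday, common
1871 matches on both conditions.

1871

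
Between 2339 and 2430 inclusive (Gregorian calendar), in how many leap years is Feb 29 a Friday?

Leap years in 2339–2430: 23 of them.
Feb 29 weekday advances by 5 (mod 7) from one leap year to the next four years later (or differs when a century non-leap intervenes).
Leap-day weekdays: 2340:Thu 2344:Tue 2348:Sun 2352:Fri✓ 2356:Wed 2360:Mon 2364:Sat 2368:Thu 2372:Tue 2376:Sun 2380:Fri✓ 2384:Wed 2388:Mon 2392:Sat 2396:Thu 2400:Tue 2404:Sun 2408:Fri✓ 2412:Wed 2416:Mon 2420:Sat 2424:Thu 2428:Tue
Friday: 2352, 2380, 2408 → 3.

3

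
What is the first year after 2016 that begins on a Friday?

2021

Jan 1 advances by 2 weekdays after a leap year and by 1 after a common year.
2016: Jan 1 is Friday (leap).
2017: Sunday
2018: Monday
2019: Tuesday
2020: Wednesday (leap)
2021: Friday
2021 begins on a Friday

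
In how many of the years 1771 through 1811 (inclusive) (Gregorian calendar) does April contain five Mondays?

13

April has 30 days; it has five Mondays when Monday falls among the first (month-length − 28) days — i.e. when April 1 is one of Monday/Sunday.
April 1 by year: 1771:Mon✓ 1772:Wed 1773:Thu 1774:Fri 1775:Sat 1776:Mon✓ 1777:Tue 1778:Wed 1779:Thu 1780:Sat 1781:Sun✓ 1782:Mon✓ 1783:Tue 1784:Thu 1785:Fri …(11 more)… 1797:Sat 1798:Sun✓ 1799:Mon✓ 1800:Tue 1801:Wed 1802:Thu 1803:Fri 1804:Sun✓ 1805:Mon✓ 1806:Tue 1807:Wed 1808:Fri 1809:Sat 1810:Sun✓ 1811:Mon✓
Years with five Mondays: 1771, 1776, 1781, 1782, 1787, 1792, 1793, 1798, 1799, 1804, 1805, 1810, 1811 → 13.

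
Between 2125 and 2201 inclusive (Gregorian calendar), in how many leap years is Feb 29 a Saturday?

Leap years in 2125–2201: 18 of them.
Feb 29 weekday advances by 5 (mod 7) from one leap year to the next four years later (or differs when a century non-leap intervenes).
Leap-day weekdays: 2128:Sun 2132:Fri 2136:Wed 2140:Mon 2144:Sat✓ 2148:Thu 2152:Tue 2156:Sun 2160:Fri 2164:Wed 2168:Mon 2172:Sat✓ 2176:Thu 2180:Tue 2184:Sun 2188:Fri 2192:Wed 2196:Mon
Saturday: 2144, 2172 → 2.

2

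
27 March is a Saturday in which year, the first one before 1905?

From one year to the next, a fixed date's weekday advances by 1, or by 2 when a Feb 29 lies between the two dates.
1905: March 27 is Monday.
1904: Sunday (−1)
1903: Friday (−2)
1902: Thursday (−1)
1901: Wednesday (−1)
1900: Tuesday (−1)
1899: Monday (−1)
1898: Sunday (−1)
1897: Saturday (−1)
27 March falls on a Saturday in 1897.

1897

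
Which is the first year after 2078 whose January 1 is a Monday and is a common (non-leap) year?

Jan 1 advances by 2 weekdays after a leap year and by 1 after a common year.
2078: Jan 1 is Saturday.
2079: Sunday
2080: Monday (leap)
2081: Wednesday
2082: Thursday
2083: Friday
2084: Saturday (leap)
2085: Monday
2085 begins on a Monday and is a common year.

2085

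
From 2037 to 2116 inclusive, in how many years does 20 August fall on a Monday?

12

Track 20 August's weekday year by year (advancing +1, or +2 across a Feb 29):
  2037: Thu  2038: Fri (+1)  2039: Sat (+1)  2040: Mon (+2) ✓  2041: Tue (+1)
  2042: Wed (+1)  2043: Thu (+1)  2044: Sat (+2)  2045: Sun (+1)  2046: Mon (+1) ✓
  2047: Tue (+1)  2048: Thu (+2)  2049: Fri (+1)  2050: Sat (+1)  … (52 more years) …
  2103: Mon (+1) ✓  2104: Wed (+2)  2105: Thu (+1)  2106: Fri (+1)  2107: Sat (+1)
  2108: Mon (+2) ✓  2109: Tue (+1)  2110: Wed (+1)  2111: Thu (+1)  2112: Sat (+2)
  2113: Sun (+1)  2114: Mon (+1) ✓  2115: Tue (+1)  2116: Thu (+2)
Monday years: 2040, 2046, 2057, 2063, 2068, 2074, 2085, 2091, 2096, 2103, 2108, 2114 — 12 in total.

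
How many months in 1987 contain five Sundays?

4

A month of length L has five Sundays iff its first Sunday is on day ≤ L−28 (so day 1–3 in a 31-day month, 1–2 in a 30-day month, day 1 in a leap February).
Checking each month of 1987: Jan starts Thu (31d); Feb starts Sun (28d); Mar starts Sun (31d) ✓; Apr starts Wed (30d); May starts Fri (31d) ✓; Jun starts Mon (30d); Jul starts Wed (31d); Aug starts Sat (31d) ✓; Sep starts Tue (30d); Oct starts Thu (31d); Nov starts Sun (30d) ✓; Dec starts Tue (31d).
Five-Sunday months: March, May, August, November → 4.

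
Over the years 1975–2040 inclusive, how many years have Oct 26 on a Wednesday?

10

Track Oct 26's weekday year by year (advancing +1, or +2 across a Feb 29):
  1975: Sun  1976: Tue (+2)  1977: Wed (+1) ✓  1978: Thu (+1)  1979: Fri (+1)
  1980: Sun (+2)  1981: Mon (+1)  1982: Tue (+1)  1983: Wed (+1) ✓  1984: Fri (+2)
  1985: Sat (+1)  1986: Sun (+1)  1987: Mon (+1)  1988: Wed (+2) ✓  … (38 more years) …
  2027: Tue (+1)  2028: Thu (+2)  2029: Fri (+1)  2030: Sat (+1)  2031: Sun (+1)
  2032: Tue (+2)  2033: Wed (+1) ✓  2034: Thu (+1)  2035: Fri (+1)  2036: Sun (+2)
  2037: Mon (+1)  2038: Tue (+1)  2039: Wed (+1) ✓  2040: Fri (+2)
Wednesday years: 1977, 1983, 1988, 1994, 2005, 2011, 2016, 2022, 2033, 2039 — 10 in total.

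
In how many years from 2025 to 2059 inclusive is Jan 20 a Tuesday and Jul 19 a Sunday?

Check each year's weekday for Jan 20 and Jul 19:
  2025: Mon/Sat  2026: Tue/Sun ✓  2027: Wed/Mon  2028: Thu/Wed  2029: Sat/Thu  2030: Sun/Fri  2031: Mon/Sat  2032: Tue/Mon  2033: Thu/Tue  2034: Fri/Wed  2035: Sat/Thu  2036: Sun/Sat  2037: Tue/Sun ✓  2038: Wed/Mon  …(7 more)…  2046: Sat/Thu  2047: Sun/Fri  2048: Mon/Sun  2049: Wed/Mon  2050: Thu/Tue  2051: Fri/Wed  2052: Sat/Fri  2053: Mon/Sat  2054: Tue/Sun ✓  2055: Wed/Mon  2056: Thu/Wed  2057: Sat/Thu  2058: Sun/Fri  2059: Mon/Sat
Both conditions hold in: 2026, 2037, 2043, 2054 — 4.

4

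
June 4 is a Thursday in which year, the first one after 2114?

2116

From one year to the next, a fixed date's weekday advances by 1, or by 2 when a Feb 29 lies between the two dates.
2114: June 4 is Monday.
2115: Tuesday (+1)
2116: Thursday (+2)
June 4 falls on a Thursday in 2116.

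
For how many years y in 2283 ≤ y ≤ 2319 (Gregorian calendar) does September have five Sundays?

September has 30 days; it has five Sundays when Sunday falls among the first (month-length − 28) days — i.e. when September 1 is one of Sunday/Saturday.
September 1 by year: 2283:Sat✓ 2284:Mon 2285:Tue 2286:Wed 2287:Thu 2288:Sat✓ 2289:Sun✓ 2290:Mon 2291:Tue 2292:Thu 2293:Fri 2294:Sat✓ 2295:Sun✓ 2296:Tue 2297:Wed …(7 more)… 2305:Fri 2306:Sat✓ 2307:Sun✓ 2308:Tue 2309:Wed 2310:Thu 2311:Fri 2312:Sun✓ 2313:Mon 2314:Tue 2315:Wed 2316:Fri 2317:Sat✓ 2318:Sun✓ 2319:Mon
Years with five Sundays: 2283, 2288, 2289, 2294, 2295, 2300, 2301, 2306, 2307, 2312, 2317, 2318 → 12.

12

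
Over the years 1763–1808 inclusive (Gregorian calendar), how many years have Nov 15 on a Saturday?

7

Track Nov 15's weekday year by year (advancing +1, or +2 across a Feb 29):
  1763: Tue  1764: Thu (+2)  1765: Fri (+1)  1766: Sat (+1) ✓  1767: Sun (+1)
  1768: Tue (+2)  1769: Wed (+1)  1770: Thu (+1)  1771: Fri (+1)  1772: Sun (+2)
  1773: Mon (+1)  1774: Tue (+1)  1775: Wed (+1)  1776: Fri (+2)  … (18 more years) …
  1795: Sun (+1)  1796: Tue (+2)  1797: Wed (+1)  1798: Thu (+1)  1799: Fri (+1)
  1800: Sat (+1) ✓  1801: Sun (+1)  1802: Mon (+1)  1803: Tue (+1)  1804: Thu (+2)
  1805: Fri (+1)  1806: Sat (+1) ✓  1807: Sun (+1)  1808: Tue (+2)
Saturday years: 1766, 1777, 1783, 1788, 1794, 1800, 1806 — 7 in total.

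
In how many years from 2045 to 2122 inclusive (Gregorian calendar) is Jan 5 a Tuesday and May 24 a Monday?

9

Check each year's weekday for Jan 5 and May 24:
  2045: Thu/Wed  2046: Fri/Thu  2047: Sat/Fri  2048: Sun/Sun  2049: Tue/Mon ✓  2050: Wed/Tue  2051: Thu/Wed  2052: Fri/Fri  2053: Sun/Sat  2054: Mon/Sun  2055: Tue/Mon ✓  2056: Wed/Wed  2057: Fri/Thu  2058: Sat/Fri  …(50 more)…  2109: Sat/Fri  2110: Sun/Sat  2111: Mon/Sun  2112: Tue/Tue  2113: Thu/Wed  2114: Fri/Thu  2115: Sat/Fri  2116: Sun/Sun  2117: Tue/Mon ✓  2118: Wed/Tue  2119: Thu/Wed  2120: Fri/Fri  2121: Sun/Sat  2122: Mon/Sun
Both conditions hold in: 2049, 2055, 2066, 2077, 2083, 2094, 2100, 2106, 2117 — 9.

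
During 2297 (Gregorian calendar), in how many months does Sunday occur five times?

4

A month of length L has five Sundays iff its first Sunday is on day ≤ L−28 (so day 1–3 in a 31-day month, 1–2 in a 30-day month, day 1 in a leap February).
Checking each month of 2297: Jan starts Fri (31d) ✓; Feb starts Mon (28d); Mar starts Mon (31d); Apr starts Thu (30d); May starts Sat (31d) ✓; Jun starts Tue (30d); Jul starts Thu (31d); Aug starts Sun (31d) ✓; Sep starts Wed (30d); Oct starts Fri (31d) ✓; Nov starts Mon (30d); Dec starts Wed (31d).
Five-Sunday months: January, May, August, October → 4.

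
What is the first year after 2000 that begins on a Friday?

Jan 1 advances by 2 weekdays after a leap year and by 1 after a common year.
2000: Jan 1 is Saturday (leap).
2001: Monday
2002: Tuesday
2003: Wednesday
2004: Thursday (leap)
2005: Saturday
2006: Sunday
2007: Monday
2008: Tuesday (leap)
2009: Thursday
2010: Friday
2010 begins on a Friday

2010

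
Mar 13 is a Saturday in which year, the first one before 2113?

From one year to the next, a fixed date's weekday advances by 1, or by 2 when a Feb 29 lies between the two dates.
2113: March 13 is Monday.
2112: Sunday (−1)
2111: Friday (−2)
2110: Thursday (−1)
2109: Wednesday (−1)
2108: Tuesday (−1)
2107: Sunday (−2)
2106: Saturday (−1)
Mar 13 falls on a Saturday in 2106.

2106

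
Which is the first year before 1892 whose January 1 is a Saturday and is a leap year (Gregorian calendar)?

Jan 1 advances by 2 weekdays after a leap year and by 1 after a common year.
1892: Jan 1 is Friday (leap).
1891: Thursday
1890: Wednesday
1889: Tuesday
1888: Sunday (leap)
1887: Saturday
1886: Friday
1885: Thursday
1884: Tuesday (leap)
1883: Monday
1882: Sunday
1881: Saturday
1880: Thursday (leap)
1879: Wednesday
1878: Tuesday
1877: Monday
1876: Saturday (leap)
1876 begins on a Saturday and is a leap year.

1876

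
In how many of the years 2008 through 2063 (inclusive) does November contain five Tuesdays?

16

November has 30 days; it has five Tuesdays when Tuesday falls among the first (month-length − 28) days — i.e. when November 1 is one of Tuesday/Monday.
November 1 by year: 2008:Sat 2009:Sun 2010:Mon✓ 2011:Tue✓ 2012:Thu 2013:Fri 2014:Sat 2015:Sun 2016:Tue✓ 2017:Wed 2018:Thu 2019:Fri 2020:Sun 2021:Mon✓ 2022:Tue✓ …(26 more)… 2049:Mon✓ 2050:Tue✓ 2051:Wed 2052:Fri 2053:Sat 2054:Sun 2055:Mon✓ 2056:Wed 2057:Thu 2058:Fri 2059:Sat 2060:Mon✓ 2061:Tue✓ 2062:Wed 2063:Thu
Years with five Tuesdays: 2010, 2011, 2016, 2021, 2022, 2027, 2032, 2033, 2038, 2039, 2044, 2049, 2050, 2055, 2060, 2061 → 16.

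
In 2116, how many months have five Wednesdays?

A month of length L has five Wednesdays iff its first Wednesday is on day ≤ L−28 (so day 1–3 in a 31-day month, 1–2 in a 30-day month, day 1 in a leap February).
Checking each month of 2116: Jan starts Wed (31d) ✓; Feb starts Sat (29d); Mar starts Sun (31d); Apr starts Wed (30d) ✓; May starts Fri (31d); Jun starts Mon (30d); Jul starts Wed (31d) ✓; Aug starts Sat (31d); Sep starts Tue (30d) ✓; Oct starts Thu (31d); Nov starts Sun (30d); Dec starts Tue (31d) ✓.
Five-Wednesday months: January, April, July, September, December → 5.

5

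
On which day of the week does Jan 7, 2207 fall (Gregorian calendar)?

Wednesday

January 1, 2207 is a Thursday.
January 7 is day 7 of the year, i.e. 6 days after Jan 1.
6 mod 7 = 6, so advance 6 weekdays from Thursday: Wednesday.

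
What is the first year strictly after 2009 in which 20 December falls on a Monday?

2010

From one year to the next, a fixed date's weekday advances by 1, or by 2 when a Feb 29 lies between the two dates.
2009: December 20 is Sunday.
2010: Monday (+1)
20 December falls on a Monday in 2010.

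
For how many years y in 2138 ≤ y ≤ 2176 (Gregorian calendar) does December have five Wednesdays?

16

December has 31 days; it has five Wednesdays when Wednesday falls among the first (month-length − 28) days — i.e. when December 1 is one of Wednesday/Tuesday/Monday.
December 1 by year: 2138:Mon✓ 2139:Tue✓ 2140:Thu 2141:Fri 2142:Sat 2143:Sun 2144:Tue✓ 2145:Wed✓ 2146:Thu 2147:Fri 2148:Sun 2149:Mon✓ 2150:Tue✓ 2151:Wed✓ 2152:Fri …(9 more)… 2162:Wed✓ 2163:Thu 2164:Sat 2165:Sun 2166:Mon✓ 2167:Tue✓ 2168:Thu 2169:Fri 2170:Sat 2171:Sun 2172:Tue✓ 2173:Wed✓ 2174:Thu 2175:Fri 2176:Sun
Years with five Wednesdays: 2138, 2139, 2144, 2145, 2149, 2150, 2151, 2155, 2156, 2160, 2161, 2162, 2166, 2167, 2172, 2173 → 16.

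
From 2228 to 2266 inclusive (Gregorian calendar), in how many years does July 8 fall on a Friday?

6

Track July 8's weekday year by year (advancing +1, or +2 across a Feb 29):
  2228: Tue  2229: Wed (+1)  2230: Thu (+1)  2231: Fri (+1) ✓  2232: Sun (+2)
  2233: Mon (+1)  2234: Tue (+1)  2235: Wed (+1)  2236: Fri (+2) ✓  2237: Sat (+1)
  2238: Sun (+1)  2239: Mon (+1)  2240: Wed (+2)  2241: Thu (+1)  … (11 more years) …
  2253: Fri (+1) ✓  2254: Sat (+1)  2255: Sun (+1)  2256: Tue (+2)  2257: Wed (+1)
  2258: Thu (+1)  2259: Fri (+1) ✓  2260: Sun (+2)  2261: Mon (+1)  2262: Tue (+1)
  2263: Wed (+1)  2264: Fri (+2) ✓  2265: Sat (+1)  2266: Sun (+1)
Friday years: 2231, 2236, 2242, 2253, 2259, 2264 — 6 in total.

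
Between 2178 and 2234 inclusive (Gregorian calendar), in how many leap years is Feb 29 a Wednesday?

3

Leap years in 2178–2234: 13 of them.
Feb 29 weekday advances by 5 (mod 7) from one leap year to the next four years later (or differs when a century non-leap intervenes).
Leap-day weekdays: 2180:Tue 2184:Sun 2188:Fri 2192:Wed✓ 2196:Mon 2204:Wed✓ 2208:Mon 2212:Sat 2216:Thu 2220:Tue 2224:Sun 2228:Fri 2232:Wed✓
Wednesday: 2192, 2204, 2232 → 3.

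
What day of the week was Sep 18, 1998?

Friday

January 1, 1998 is a Thursday.
September 18 is day 261 of the year, i.e. 260 days after Jan 1.
260 mod 7 = 1, so advance 1 weekday from Thursday: Friday.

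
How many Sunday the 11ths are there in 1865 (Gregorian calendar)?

1

Check the 11th of each month of 1865: Jan 11: Wed, Feb 11: Sat, Mar 11: Sat, Apr 11: Tue, May 11: Thu, Jun 11: Sun, Jul 11: Tue, Aug 11: Fri, Sep 11: Mon, Oct 11: Wed, Nov 11: Sat, Dec 11: Mon.
Sunday occurs in June — 1 month.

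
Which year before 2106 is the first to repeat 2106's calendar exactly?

Two years share a calendar iff Jan 1 falls on the same weekday and both are leap or both are common. 2106: Jan 1 is Friday, common year.
2105: Jan 1 Thursday, common
2104: Jan 1 Tuesday, leap
2103: Jan 1 Monday, common
2102: Jan 1 Sunday, common
2101: Jan 1 Saturday, common
2100: Jan 1 Friday, common
2100 matches on both conditions.

2100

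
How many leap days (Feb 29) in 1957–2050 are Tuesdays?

3

Leap years in 1957–2050: 23 of them.
Feb 29 weekday advances by 5 (mod 7) from one leap year to the next four years later (or differs when a century non-leap intervenes).
Leap-day weekdays: 1960:Mon 1964:Sat 1968:Thu 1972:Tue✓ 1976:Sun 1980:Fri 1984:Wed 1988:Mon 1992:Sat 1996:Thu 2000:Tue✓ 2004:Sun 2008:Fri 2012:Wed 2016:Mon 2020:Sat 2024:Thu 2028:Tue✓ 2032:Sun 2036:Fri 2040:Wed 2044:Mon 2048:Sat
Tuesday: 1972, 2000, 2028 → 3.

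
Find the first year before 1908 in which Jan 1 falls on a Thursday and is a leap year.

1880

Jan 1 advances by 2 weekdays after a leap year and by 1 after a common year.
1908: Jan 1 is Wednesday (leap).
1907: Tuesday
1906: Monday
1905: Sunday
1904: Friday (leap)
1903: Thursday
1902: Wednesday
1901: Tuesday
1900: Monday
1899: Sunday
1898: Saturday
1897: Friday
1896: Wednesday (leap)
1895: Tuesday
1894: Monday
1893: Sunday
1892: Friday (leap)
1891: Thursday
1890: Wednesday
1889: Tuesday
1888: Sunday (leap)
1887: Saturday
1886: Friday
1885: Thursday
1884: Tuesday (leap)
1883: Monday
1882: Sunday
1881: Saturday
1880: Thursday (leap)
1880 begins on a Thursday and is a leap year.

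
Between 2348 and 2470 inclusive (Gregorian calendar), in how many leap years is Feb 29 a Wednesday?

Leap years in 2348–2470: 31 of them.
Feb 29 weekday advances by 5 (mod 7) from one leap year to the next four years later (or differs when a century non-leap intervenes).
Leap-day weekdays: 2348:Sun 2352:Fri 2356:Wed✓ 2360:Mon 2364:Sat 2368:Thu 2372:Tue 2376:Sun 2380:Fri 2384:Wed✓ 2388:Mon 2392:Sat 2396:Thu …(5 more)… 2420:Sat 2424:Thu 2428:Tue 2432:Sun 2436:Fri 2440:Wed✓ 2444:Mon 2448:Sat 2452:Thu 2456:Tue 2460:Sun 2464:Fri 2468:Wed✓
Wednesday: 2356, 2384, 2412, 2440, 2468 → 5.

5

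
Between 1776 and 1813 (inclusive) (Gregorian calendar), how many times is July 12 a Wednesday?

Track July 12's weekday year by year (advancing +1, or +2 across a Feb 29):
  1776: Fri  1777: Sat (+1)  1778: Sun (+1)  1779: Mon (+1)  1780: Wed (+2) ✓
  1781: Thu (+1)  1782: Fri (+1)  1783: Sat (+1)  1784: Mon (+2)  1785: Tue (+1)
  1786: Wed (+1) ✓  1787: Thu (+1)  1788: Sat (+2)  1789: Sun (+1)  … (10 more years) …
  1800: Sat (+1)  1801: Sun (+1)  1802: Mon (+1)  1803: Tue (+1)  1804: Thu (+2)
  1805: Fri (+1)  1806: Sat (+1)  1807: Sun (+1)  1808: Tue (+2)  1809: Wed (+1) ✓
  1810: Thu (+1)  1811: Fri (+1)  1812: Sun (+2)  1813: Mon (+1)
Wednesday years: 1780, 1786, 1797, 1809 — 4 in total.

4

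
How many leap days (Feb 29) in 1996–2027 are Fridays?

Leap years in 1996–2027: 8 of them.
Feb 29 weekday advances by 5 (mod 7) from one leap year to the next four years later (or differs when a century non-leap intervenes).
Leap-day weekdays: 1996:Thu 2000:Tue 2004:Sun 2008:Fri✓ 2012:Wed 2016:Mon 2020:Sat 2024:Thu
Friday: 2008 → 1.

1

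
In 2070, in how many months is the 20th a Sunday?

2

Check the 20th of each month of 2070: Jan 20: Mon, Feb 20: Thu, Mar 20: Thu, Apr 20: Sun, May 20: Tue, Jun 20: Fri, Jul 20: Sun, Aug 20: Wed, Sep 20: Sat, Oct 20: Mon, Nov 20: Thu, Dec 20: Sat.
Sunday occurs in April, July — 2 months.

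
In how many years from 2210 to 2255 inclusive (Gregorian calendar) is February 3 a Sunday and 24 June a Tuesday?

Check each year's weekday for February 3 and 24 June:
  2210: Sat/Sun  2211: Sun/Mon  2212: Mon/Wed  2213: Wed/Thu  2214: Thu/Fri  2215: Fri/Sat  2216: Sat/Mon  2217: Mon/Tue  2218: Tue/Wed  2219: Wed/Thu  2220: Thu/Sat  2221: Sat/Sun  2222: Sun/Mon  2223: Mon/Tue  …(18 more)…  2242: Thu/Fri  2243: Fri/Sat  2244: Sat/Mon  2245: Mon/Tue  2246: Tue/Wed  2247: Wed/Thu  2248: Thu/Sat  2249: Sat/Sun  2250: Sun/Mon  2251: Mon/Tue  2252: Tue/Thu  2253: Thu/Fri  2254: Fri/Sat  2255: Sat/Sun
Both conditions hold in: 2228 — 1.

1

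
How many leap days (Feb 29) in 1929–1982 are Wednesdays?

1

Leap years in 1929–1982: 13 of them.
Feb 29 weekday advances by 5 (mod 7) from one leap year to the next four years later (or differs when a century non-leap intervenes).
Leap-day weekdays: 1932:Mon 1936:Sat 1940:Thu 1944:Tue 1948:Sun 1952:Fri 1956:Wed✓ 1960:Mon 1964:Sat 1968:Thu 1972:Tue 1976:Sun 1980:Fri
Wednesday: 1956 → 1.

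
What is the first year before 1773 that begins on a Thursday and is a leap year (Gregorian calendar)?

Jan 1 advances by 2 weekdays after a leap year and by 1 after a common year.
1773: Jan 1 is Friday.
1772: Wednesday (leap)
1771: Tuesday
1770: Monday
1769: Sunday
1768: Friday (leap)
1767: Thursday
1766: Wednesday
1765: Tuesday
1764: Sunday (leap)
1763: Saturday
1762: Friday
1761: Thursday
1760: Tuesday (leap)
1759: Monday
1758: Sunday
1757: Saturday
1756: Thursday (leap)
1756 begins on a Thursday and is a leap year.

1756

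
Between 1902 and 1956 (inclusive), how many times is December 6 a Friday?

7

Track December 6's weekday year by year (advancing +1, or +2 across a Feb 29):
  1902: Sat  1903: Sun (+1)  1904: Tue (+2)  1905: Wed (+1)  1906: Thu (+1)
  1907: Fri (+1) ✓  1908: Sun (+2)  1909: Mon (+1)  1910: Tue (+1)  1911: Wed (+1)
  1912: Fri (+2) ✓  1913: Sat (+1)  1914: Sun (+1)  1915: Mon (+1)  … (27 more years) …
  1943: Mon (+1)  1944: Wed (+2)  1945: Thu (+1)  1946: Fri (+1) ✓  1947: Sat (+1)
  1948: Mon (+2)  1949: Tue (+1)  1950: Wed (+1)  1951: Thu (+1)  1952: Sat (+2)
  1953: Sun (+1)  1954: Mon (+1)  1955: Tue (+1)  1956: Thu (+2)
Friday years: 1907, 1912, 1918, 1929, 1935, 1940, 1946 — 7 in total.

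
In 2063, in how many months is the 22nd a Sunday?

Check the 22nd of each month of 2063: Jan 22: Mon, Feb 22: Thu, Mar 22: Thu, Apr 22: Sun, May 22: Tue, Jun 22: Fri, Jul 22: Sun, Aug 22: Wed, Sep 22: Sat, Oct 22: Mon, Nov 22: Thu, Dec 22: Sat.
Sunday occurs in April, July — 2 months.

2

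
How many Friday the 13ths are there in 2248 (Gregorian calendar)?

Check the 13th of each month of 2248: Jan 13: Thu, Feb 13: Sun, Mar 13: Mon, Apr 13: Thu, May 13: Sat, Jun 13: Tue, Jul 13: Thu, Aug 13: Sun, Sep 13: Wed, Oct 13: Fri, Nov 13: Mon, Dec 13: Wed.
Friday occurs in October — 1 month.

1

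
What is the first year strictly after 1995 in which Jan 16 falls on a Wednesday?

2002

From one year to the next, a fixed date's weekday advances by 1, or by 2 when a Feb 29 lies between the two dates.
1995: January 16 is Monday.
1996: Tuesday (+1)
1997: Thursday (+2)
1998: Friday (+1)
1999: Saturday (+1)
2000: Sunday (+1)
2001: Tuesday (+2)
2002: Wednesday (+1)
Jan 16 falls on a Wednesday in 2002.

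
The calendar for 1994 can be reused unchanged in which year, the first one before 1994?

Two years share a calendar iff Jan 1 falls on the same weekday and both are leap or both are common. 1994: Jan 1 is Saturday, common year.
1993: Jan 1 Friday, common
1992: Jan 1 Wednesday, leap
1991: Jan 1 Tuesday, common
1990: Jan 1 Monday, common
1989: Jan 1 Sunday, common
1988: Jan 1 Friday, leap
1987: Jan 1 Thursday, common
1986: Jan 1 Wednesday, common
1985: Jan 1 Tuesday, common
1984: Jan 1 Sunday, leap
1983: Jan 1 Saturday, common
1983 matches on both conditions.

1983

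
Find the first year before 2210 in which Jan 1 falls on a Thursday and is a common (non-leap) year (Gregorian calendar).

2207

Jan 1 advances by 2 weekdays after a leap year and by 1 after a common year.
2210: Jan 1 is Monday.
2209: Sunday
2208: Friday (leap)
2207: Thursday
2207 begins on a Thursday and is a common year.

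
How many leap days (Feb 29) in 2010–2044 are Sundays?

1

Leap years in 2010–2044: 9 of them.
Feb 29 weekday advances by 5 (mod 7) from one leap year to the next four years later (or differs when a century non-leap intervenes).
Leap-day weekdays: 2012:Wed 2016:Mon 2020:Sat 2024:Thu 2028:Tue 2032:Sun✓ 2036:Fri 2040:Wed 2044:Mon
Sunday: 2032 → 1.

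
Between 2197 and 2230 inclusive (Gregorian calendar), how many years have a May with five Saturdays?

May has 31 days; it has five Saturdays when Saturday falls among the first (month-length − 28) days — i.e. when May 1 is one of Saturday/Friday/Thursday.
May 1 by year: 2197:Mon 2198:Tue 2199:Wed 2200:Thu✓ 2201:Fri✓ 2202:Sat✓ 2203:Sun 2204:Tue 2205:Wed 2206:Thu✓ 2207:Fri✓ 2208:Sun 2209:Mon 2210:Tue 2211:Wed …(4 more)… 2216:Wed 2217:Thu✓ 2218:Fri✓ 2219:Sat✓ 2220:Mon 2221:Tue 2222:Wed 2223:Thu✓ 2224:Sat✓ 2225:Sun 2226:Mon 2227:Tue 2228:Thu✓ 2229:Fri✓ 2230:Sat✓
Years with five Saturdays: 2200, 2201, 2202, 2206, 2207, 2212, 2213, 2217, 2218, 2219, 2223, 2224, 2228, 2229, 2230 → 15.

15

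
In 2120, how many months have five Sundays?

4

A month of length L has five Sundays iff its first Sunday is on day ≤ L−28 (so day 1–3 in a 31-day month, 1–2 in a 30-day month, day 1 in a leap February).
Checking each month of 2120: Jan starts Mon (31d); Feb starts Thu (29d); Mar starts Fri (31d) ✓; Apr starts Mon (30d); May starts Wed (31d); Jun starts Sat (30d) ✓; Jul starts Mon (31d); Aug starts Thu (31d); Sep starts Sun (30d) ✓; Oct starts Tue (31d); Nov starts Fri (30d); Dec starts Sun (31d) ✓.
Five-Sunday months: March, June, September, December → 4.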